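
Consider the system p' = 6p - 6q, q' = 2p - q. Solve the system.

Coefficient matrix A = [[6, -6], [2, -1]].
Characteristic polynomial det(A - λI) = λ^2 - 5λ + 6 = 0.
Eigenvalues λ = 2, 3.
For λ=2: (A-λI) row 1 is [4, -6], so an eigenvector is (3, 2).
For λ=3: (A-λI) row 1 is [3, -6], so an eigenvector is (2, 1).
General solution: K_1e^(2t)(3,2) + K_2e^(3t)(2,1).

p(t) = 3K_1e^(2t) + 2K_2e^(3t), q(t) = 2K_1e^(2t) + K_2e^(3t)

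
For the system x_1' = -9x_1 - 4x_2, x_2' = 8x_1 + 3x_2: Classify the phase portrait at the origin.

A = [[-9,-4],[8,3]]; det(A-λI) = λ^2 + 6λ + 5.
λ = -1, -5: both negative.

stable node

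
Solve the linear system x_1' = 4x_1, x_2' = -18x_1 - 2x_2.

x_1(t) = -c_1e^(4t), x_2(t) = 3c_1e^(4t) + c_2e^(-2t)

Coefficient matrix A = [[4, 0], [-18, -2]].
Characteristic polynomial det(A - λI) = λ^2 - 2λ - 8 = 0.
Eigenvalues λ = 4, -2.
For λ=4: (A-λI) row 2 is [-18, -6], so an eigenvector is (-1, 3).
For λ=-2: (A-λI) row 1 is [6, 0], so an eigenvector is (0, 1).
General solution: c_1e^(4t)(-1,3) + c_2e^(-2t)(0,1).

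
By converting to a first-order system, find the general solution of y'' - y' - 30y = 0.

y(t) = K_1e^(6t) + K_2e^(-5t)

Let x_1 = y, x_2 = y'. Then x_1' = x_2 and x_2' = 30x_1 + x_2.
A = [[0,1],[30,1]]; det(A-λI) = λ^2 - λ - 30.
Eigenvalues λ = 6, -5 with eigenvectors (1,6), (1,-5).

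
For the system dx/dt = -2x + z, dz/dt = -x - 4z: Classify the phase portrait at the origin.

A = [[-2,1],[-1,-4]]; det(A-λI) = λ^2 + 6λ + 9.
repeated λ = -3 with a single eigenvector.

stable improper node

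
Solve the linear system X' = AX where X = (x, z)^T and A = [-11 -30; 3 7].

Coefficient matrix A = [[-11, -30], [3, 7]].
Characteristic polynomial det(A - λI) = λ^2 + 4λ + 13 = 0.
Eigenvalues λ = -2 ± 3i (complex conjugate pair).
For λ=-2+3i: an eigenvector is (-3,1) - i(-1,0) = (-3 + i, 1).
A real fundamental pair from Re and Im of e^((-2+3i)t)v: X_1 = e^(-2t)(cos(3t)·(-3,1) + sin(3t)·(-1,0)), X_2 = e^(-2t)(sin(3t)·(-3,1) - cos(3t)·(-1,0)).
General solution: c_1X_1 + c_2X_2.

x(t) = -c_1e^(-2t)sin(3t) - 3c_1e^(-2t)cos(3t) - 3c_2e^(-2t)sin(3t) + c_2e^(-2t)cos(3t), z(t) = c_1e^(-2t)cos(3t) + c_2e^(-2t)sin(3t)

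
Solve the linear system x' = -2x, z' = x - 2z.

Coefficient matrix A = [[-2, 0], [1, -2]].
Characteristic polynomial det(A - λI) = λ^2 + 4λ + 4 = 0.
Single eigenvalue λ = -2 with algebraic multiplicity 2.
Eigenvector v = (0,1); generalized eigenvector w with (A-λI)w=v is (1,-3).
General solution: e^(-2t)[C_1·v + C_2·(t·v + w)].

x(t) = C_2e^(-2t), z(t) = C_1e^(-2t) + C_2te^(-2t) - 3C_2e^(-2t)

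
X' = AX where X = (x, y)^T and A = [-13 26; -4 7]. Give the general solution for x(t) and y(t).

x(t) = -2K_1e^(-3t)sin(2t) + 3K_1e^(-3t)cos(2t) + 3K_2e^(-3t)sin(2t) + 2K_2e^(-3t)cos(2t), y(t) = -K_1e^(-3t)sin(2t) + K_1e^(-3t)cos(2t) + K_2e^(-3t)sin(2t) + K_2e^(-3t)cos(2t)

Coefficient matrix A = [[-13, 26], [-4, 7]].
Characteristic polynomial det(A - λI) = λ^2 + 6λ + 13 = 0.
Eigenvalues λ = -3 ± 2i (complex conjugate pair).
For λ=-3+2i: an eigenvector is (3,1) - i(-2,-1) = (3 + 2i, 1 + i).
A real fundamental pair from Re and Im of e^((-3+2i)t)v: X_1 = e^(-3t)(cos(2t)·(3,1) + sin(2t)·(-2,-1)), X_2 = e^(-3t)(sin(2t)·(3,1) - cos(2t)·(-2,-1)).
General solution: K_1X_1 + K_2X_2.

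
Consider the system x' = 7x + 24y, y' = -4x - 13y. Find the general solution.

x(t) = 3C_1e^(-t) + 2C_2e^(-5t), y(t) = -C_1e^(-t) - C_2e^(-5t)

Coefficient matrix A = [[7, 24], [-4, -13]].
Characteristic polynomial det(A - λI) = λ^2 + 6λ + 5 = 0.
Eigenvalues λ = -1, -5.
For λ=-1: (A-λI) row 1 is [8, 24], so an eigenvector is (3, -1).
For λ=-5: (A-λI) row 1 is [12, 24], so an eigenvector is (2, -1).
General solution: C_1e^(-t)(3,-1) + C_2e^(-5t)(2,-1).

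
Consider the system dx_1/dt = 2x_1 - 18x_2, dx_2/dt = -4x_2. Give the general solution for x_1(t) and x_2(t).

Coefficient matrix A = [[2, -18], [0, -4]].
Characteristic polynomial det(A - λI) = λ^2 + 2λ - 8 = 0.
Eigenvalues λ = 2, -4.
For λ=2: (A-λI) row 1 is [0, -18], so an eigenvector is (1, 0).
For λ=-4: (A-λI) row 1 is [6, -18], so an eigenvector is (-3, -1).
General solution: K_1e^(2t)(1,0) + K_2e^(-4t)(-3,-1).

x_1(t) = K_1e^(2t) - 3K_2e^(-4t), x_2(t) = -K_2e^(-4t)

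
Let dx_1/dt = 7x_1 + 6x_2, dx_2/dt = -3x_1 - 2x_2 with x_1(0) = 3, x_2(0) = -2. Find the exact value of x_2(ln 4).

A = [[7,6],[-3,-2]]; eigenvalues λ = 1, 4.
Eigenvectors: (1,-1) for λ=1, (2,-1) for λ=4.
From the initial condition, c_1 = 1, c_2 = 1.
x_2(ln 4) = (1)(4^1)(-1) + (1)(4^4)(-1) = -260.

-260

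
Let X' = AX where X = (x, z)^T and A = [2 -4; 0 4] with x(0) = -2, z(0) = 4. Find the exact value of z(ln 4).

1024

A = [[2,-4],[0,4]]; eigenvalues λ = 4, 2.
Eigenvectors: (-2,1) for λ=4, (-1,0) for λ=2.
From the initial condition, c_1 = 4, c_2 = -6.
z(ln 4) = (4)(4^4)(1) + (-6)(4^2)(0) = 1024.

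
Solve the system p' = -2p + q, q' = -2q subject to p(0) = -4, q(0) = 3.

Coefficient matrix A = [[-2, 1], [0, -2]].
Characteristic polynomial det(A - λI) = λ^2 + 4λ + 4 = 0.
Single eigenvalue λ = -2 with algebraic multiplicity 2.
Eigenvector v = (-1,0); generalized eigenvector w with (A-λI)w=v is (3,-1).
General solution: e^(-2t)[c_1·v + c_2·(t·v + w)].
Applying p(0)=-4, q(0)=3 gives c_1=-5, c_2=-3.

p(t) = 3te^(-2t) - 4e^(-2t), q(t) = 3e^(-2t)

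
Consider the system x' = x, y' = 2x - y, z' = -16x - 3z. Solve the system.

Coefficient matrix A = [[1, 0, 0], [2, -1, 0], [-16, 0, -3]].
det(A - λI) = 0 gives eigenvalues λ = 1, -1, -3.
For λ=1: eigenvector (1,1,-4).
For λ=-1: eigenvector (0,1,0).
For λ=-3: eigenvector (0,0,1).
General solution: K_1e^(t)(1,1,-4) + K_2e^(-t)(0,1,0) + K_3e^(-3t)(0,0,1).

x(t) = K_1e^(t), y(t) = K_1e^(t) + K_2e^(-t), z(t) = -4K_1e^(t) + K_3e^(-3t)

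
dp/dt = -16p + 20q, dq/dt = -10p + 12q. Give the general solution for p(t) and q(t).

Coefficient matrix A = [[-16, 20], [-10, 12]].
Characteristic polynomial det(A - λI) = λ^2 + 4λ + 8 = 0.
Eigenvalues λ = -2 ± 2i (complex conjugate pair).
For λ=-2+2i: an eigenvector is (1,1) - i(3,2) = (1 - 3i, 1 - 2i).
A real fundamental pair from Re and Im of e^((-2+2i)t)v: X_1 = e^(-2t)(cos(2t)·(1,1) + sin(2t)·(3,2)), X_2 = e^(-2t)(sin(2t)·(1,1) - cos(2t)·(3,2)).
General solution: C_1X_1 + C_2X_2.

p(t) = 3C_1e^(-2t)sin(2t) + C_1e^(-2t)cos(2t) + C_2e^(-2t)sin(2t) - 3C_2e^(-2t)cos(2t), q(t) = 2C_1e^(-2t)sin(2t) + C_1e^(-2t)cos(2t) + C_2e^(-2t)sin(2t) - 2C_2e^(-2t)cos(2t)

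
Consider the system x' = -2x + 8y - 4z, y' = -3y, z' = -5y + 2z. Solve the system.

x(t) = -4C_1e^(-3t) + C_2e^(-2t) - C_3e^(2t), y(t) = C_1e^(-3t), z(t) = C_1e^(-3t) + C_3e^(2t)

Coefficient matrix A = [[-2, 8, -4], [0, -3, 0], [0, -5, 2]].
det(A - λI) = 0 gives eigenvalues λ = -3, -2, 2.
For λ=-3: eigenvector (-4,1,1).
For λ=-2: eigenvector (1,0,0).
For λ=2: eigenvector (-1,0,1).
General solution: C_1e^(-3t)(-4,1,1) + C_2e^(-2t)(1,0,0) + C_3e^(2t)(-1,0,1).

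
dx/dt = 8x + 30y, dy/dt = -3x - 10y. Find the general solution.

Coefficient matrix A = [[8, 30], [-3, -10]].
Characteristic polynomial det(A - λI) = λ^2 + 2λ + 10 = 0.
Eigenvalues λ = -1 ± 3i (complex conjugate pair).
For λ=-1+3i: an eigenvector is (-3,1) - i(1,0) = (-3 - i, 1).
A real fundamental pair from Re and Im of e^((-1+3i)t)v: X_1 = e^(-t)(cos(3t)·(-3,1) + sin(3t)·(1,0)), X_2 = e^(-t)(sin(3t)·(-3,1) - cos(3t)·(1,0)).
General solution: C_1X_1 + C_2X_2.

x(t) = C_1e^(-t)sin(3t) - 3C_1e^(-t)cos(3t) - 3C_2e^(-t)sin(3t) - C_2e^(-t)cos(3t), y(t) = C_1e^(-t)cos(3t) + C_2e^(-t)sin(3t)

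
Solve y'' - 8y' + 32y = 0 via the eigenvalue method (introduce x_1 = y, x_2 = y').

y(t) = c_1e^(4t)cos(4t) + c_2e^(4t)sin(4t)

Let x_1 = y, x_2 = y'. Then x_1' = x_2 and x_2' = -32x_1 + 8x_2.
A = [[0,1],[-32,8]]; det(A-λI) = λ^2 - 8λ + 32.
Eigenvalues λ = 4 ± 4i.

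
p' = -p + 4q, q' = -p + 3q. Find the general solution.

p(t) = -2c_1e^(t) - 2c_2te^(t) + 3c_2e^(t), q(t) = -c_1e^(t) - c_2te^(t) + c_2e^(t)

Coefficient matrix A = [[-1, 4], [-1, 3]].
Characteristic polynomial det(A - λI) = λ^2 - 2λ + 1 = 0.
Single eigenvalue λ = 1 with algebraic multiplicity 2.
Eigenvector v = (-2,-1); generalized eigenvector w with (A-λI)w=v is (3,1).
General solution: e^(t)[c_1·v + c_2·(t·v + w)].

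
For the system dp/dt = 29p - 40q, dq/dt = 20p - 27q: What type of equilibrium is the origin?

A = [[29,-40],[20,-27]]; det(A-λI) = λ^2 - 2λ + 17.
λ = 1 ± 4i: positive real part.

unstable spiral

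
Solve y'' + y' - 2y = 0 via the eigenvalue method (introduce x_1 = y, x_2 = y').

y(t) = c_1e^(t) + c_2e^(-2t)

Let x_1 = y, x_2 = y'. Then x_1' = x_2 and x_2' = 2x_1 - x_2.
A = [[0,1],[2,-1]]; det(A-λI) = λ^2 + λ - 2.
Eigenvalues λ = 1, -2 with eigenvectors (1,1), (1,-2).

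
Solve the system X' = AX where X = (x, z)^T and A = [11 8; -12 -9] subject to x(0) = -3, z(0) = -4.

Coefficient matrix A = [[11, 8], [-12, -9]].
Characteristic polynomial det(A - λI) = λ^2 - 2λ - 3 = 0.
Eigenvalues λ = -1, 3.
For λ=-1: (A-λI) row 1 is [12, 8], so an eigenvector is (-2, 3).
For λ=3: (A-λI) row 1 is [8, 8], so an eigenvector is (1, -1).
General solution: C_1e^(-t)(-2,3) + C_2e^(3t)(1,-1).
Applying x(0)=-3, z(0)=-4 gives C_1=-7, C_2=-17.

x(t) = -17e^(3t) + 14e^(-t), z(t) = 17e^(3t) - 21e^(-t)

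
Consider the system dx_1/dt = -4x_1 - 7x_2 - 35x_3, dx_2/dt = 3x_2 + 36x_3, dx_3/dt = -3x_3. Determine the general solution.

Coefficient matrix A = [[-4, -7, -35], [0, 3, 36], [0, 0, -3]].
det(A - λI) = 0 gives eigenvalues λ = -4, 3, -3.
For λ=-4: eigenvector (1,0,0).
For λ=3: eigenvector (-1,1,0).
For λ=-3: eigenvector (7,-6,1).
General solution: c_1e^(-4t)(1,0,0) + c_2e^(3t)(-1,1,0) + c_3e^(-3t)(7,-6,1).

x_1(t) = c_1e^(-4t) - c_2e^(3t) + 7c_3e^(-3t), x_2(t) = c_2e^(3t) - 6c_3e^(-3t), x_3(t) = c_3e^(-3t)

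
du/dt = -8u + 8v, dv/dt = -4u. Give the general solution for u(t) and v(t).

Coefficient matrix A = [[-8, 8], [-4, 0]].
Characteristic polynomial det(A - λI) = λ^2 + 8λ + 32 = 0.
Eigenvalues λ = -4 ± 4i (complex conjugate pair).
For λ=-4+4i: an eigenvector is (1,0) - i(-1,-1) = (1 + i, 0 + i).
A real fundamental pair from Re and Im of e^((-4+4i)t)v: X_1 = e^(-4t)(cos(4t)·(1,0) + sin(4t)·(-1,-1)), X_2 = e^(-4t)(sin(4t)·(1,0) - cos(4t)·(-1,-1)).
General solution: K_1X_1 + K_2X_2.

u(t) = -K_1e^(-4t)sin(4t) + K_1e^(-4t)cos(4t) + K_2e^(-4t)sin(4t) + K_2e^(-4t)cos(4t), v(t) = -K_1e^(-4t)sin(4t) + K_2e^(-4t)cos(4t)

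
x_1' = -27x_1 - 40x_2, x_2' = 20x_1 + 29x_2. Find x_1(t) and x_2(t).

Coefficient matrix A = [[-27, -40], [20, 29]].
Characteristic polynomial det(A - λI) = λ^2 - 2λ + 17 = 0.
Eigenvalues λ = 1 ± 4i (complex conjugate pair).
For λ=1+4i: an eigenvector is (1,-1) - i(3,-2) = (1 - 3i, -1 + 2i).
A real fundamental pair from Re and Im of e^((1+4i)t)v: X_1 = e^(t)(cos(4t)·(1,-1) + sin(4t)·(3,-2)), X_2 = e^(t)(sin(4t)·(1,-1) - cos(4t)·(3,-2)).
General solution: C_1X_1 + C_2X_2.

x_1(t) = 3C_1e^(t)sin(4t) + C_1e^(t)cos(4t) + C_2e^(t)sin(4t) - 3C_2e^(t)cos(4t), x_2(t) = -2C_1e^(t)sin(4t) - C_1e^(t)cos(4t) - C_2e^(t)sin(4t) + 2C_2e^(t)cos(4t)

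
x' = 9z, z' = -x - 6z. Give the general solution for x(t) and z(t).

Coefficient matrix A = [[0, 9], [-1, -6]].
Characteristic polynomial det(A - λI) = λ^2 + 6λ + 9 = 0.
Single eigenvalue λ = -3 with algebraic multiplicity 2.
Eigenvector v = (-3,1); generalized eigenvector w with (A-λI)w=v is (2,-1).
General solution: e^(-3t)[c_1·v + c_2·(t·v + w)].

x(t) = -3c_1e^(-3t) - 3c_2te^(-3t) + 2c_2e^(-3t), z(t) = c_1e^(-3t) + c_2te^(-3t) - c_2e^(-3t)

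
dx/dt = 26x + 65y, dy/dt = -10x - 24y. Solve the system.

x(t) = 3c_1e^(t)sin(5t) - 2c_1e^(t)cos(5t) - 2c_2e^(t)sin(5t) - 3c_2e^(t)cos(5t), y(t) = -c_1e^(t)sin(5t) + c_1e^(t)cos(5t) + c_2e^(t)sin(5t) + c_2e^(t)cos(5t)

Coefficient matrix A = [[26, 65], [-10, -24]].
Characteristic polynomial det(A - λI) = λ^2 - 2λ + 26 = 0.
Eigenvalues λ = 1 ± 5i (complex conjugate pair).
For λ=1+5i: an eigenvector is (-2,1) - i(3,-1) = (-2 - 3i, 1 + i).
A real fundamental pair from Re and Im of e^((1+5i)t)v: X_1 = e^(t)(cos(5t)·(-2,1) + sin(5t)·(3,-1)), X_2 = e^(t)(sin(5t)·(-2,1) - cos(5t)·(3,-1)).
General solution: c_1X_1 + c_2X_2.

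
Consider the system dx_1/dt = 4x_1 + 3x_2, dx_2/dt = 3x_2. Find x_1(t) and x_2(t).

x_1(t) = -3c_1e^(3t) + c_2e^(4t), x_2(t) = c_1e^(3t)

Coefficient matrix A = [[4, 3], [0, 3]].
Characteristic polynomial det(A - λI) = λ^2 - 7λ + 12 = 0.
Eigenvalues λ = 3, 4.
For λ=3: (A-λI) row 1 is [1, 3], so an eigenvector is (-3, 1).
For λ=4: (A-λI) row 1 is [0, 3], so an eigenvector is (1, 0).
General solution: c_1e^(3t)(-3,1) + c_2e^(4t)(1,0).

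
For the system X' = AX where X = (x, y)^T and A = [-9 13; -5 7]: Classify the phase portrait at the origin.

stable spiral

A = [[-9,13],[-5,7]]; det(A-λI) = λ^2 + 2λ + 2.
λ = -1 ± i: negative real part.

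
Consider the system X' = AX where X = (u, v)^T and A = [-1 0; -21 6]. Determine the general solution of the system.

Coefficient matrix A = [[-1, 0], [-21, 6]].
Characteristic polynomial det(A - λI) = λ^2 - 5λ - 6 = 0.
Eigenvalues λ = 6, -1.
For λ=6: (A-λI) row 1 is [-7, 0], so an eigenvector is (0, -1).
For λ=-1: (A-λI) row 2 is [-21, 7], so an eigenvector is (-1, -3).
General solution: K_1e^(6t)(0,-1) + K_2e^(-t)(-1,-3).

u(t) = -K_2e^(-t), v(t) = -K_1e^(6t) - 3K_2e^(-t)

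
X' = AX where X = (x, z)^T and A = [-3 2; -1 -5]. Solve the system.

x(t) = K_1e^(-4t)sin(t) - K_1e^(-4t)cos(t) - K_2e^(-4t)sin(t) - K_2e^(-4t)cos(t), z(t) = K_1e^(-4t)cos(t) + K_2e^(-4t)sin(t)

Coefficient matrix A = [[-3, 2], [-1, -5]].
Characteristic polynomial det(A - λI) = λ^2 + 8λ + 17 = 0.
Eigenvalues λ = -4 ± i (complex conjugate pair).
For λ=-4+i: an eigenvector is (-1,1) - i(1,0) = (-1 - i, 1).
A real fundamental pair from Re and Im of e^((-4+i)t)v: X_1 = e^(-4t)(cos(t)·(-1,1) + sin(t)·(1,0)), X_2 = e^(-4t)(sin(t)·(-1,1) - cos(t)·(1,0)).
General solution: K_1X_1 + K_2X_2.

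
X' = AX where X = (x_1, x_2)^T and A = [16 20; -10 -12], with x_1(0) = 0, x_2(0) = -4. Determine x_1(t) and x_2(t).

x_1(t) = -40e^(2t)sin(2t), x_2(t) = 28e^(2t)sin(2t) - 4e^(2t)cos(2t)

Coefficient matrix A = [[16, 20], [-10, -12]].
Characteristic polynomial det(A - λI) = λ^2 - 4λ + 8 = 0.
Eigenvalues λ = 2 ± 2i (complex conjugate pair).
For λ=2+2i: an eigenvector is (-3,2) - i(-1,1) = (-3 + i, 2 - i).
A real fundamental pair from Re and Im of e^((2+2i)t)v: X_1 = e^(2t)(cos(2t)·(-3,2) + sin(2t)·(-1,1)), X_2 = e^(2t)(sin(2t)·(-3,2) - cos(2t)·(-1,1)).
General solution: K_1X_1 + K_2X_2.
Applying x_1(0)=0, x_2(0)=-4 gives K_1=4, K_2=12.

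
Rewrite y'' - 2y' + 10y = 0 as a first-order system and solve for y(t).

Let x_1 = y, x_2 = y'. Then x_1' = x_2 and x_2' = -10x_1 + 2x_2.
A = [[0,1],[-10,2]]; det(A-λI) = λ^2 - 2λ + 10.
Eigenvalues λ = 1 ± 3i.

y(t) = K_1e^(t)cos(3t) + K_2e^(t)sin(3t)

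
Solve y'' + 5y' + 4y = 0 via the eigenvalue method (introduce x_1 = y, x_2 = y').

Let x_1 = y, x_2 = y'. Then x_1' = x_2 and x_2' = -4x_1 - 5x_2.
A = [[0,1],[-4,-5]]; det(A-λI) = λ^2 + 5λ + 4.
Eigenvalues λ = -4, -1 with eigenvectors (1,-4), (1,-1).

y(t) = K_1e^(-4t) + K_2e^(-t)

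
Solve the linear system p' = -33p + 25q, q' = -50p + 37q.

Coefficient matrix A = [[-33, 25], [-50, 37]].
Characteristic polynomial det(A - λI) = λ^2 - 4λ + 29 = 0.
Eigenvalues λ = 2 ± 5i (complex conjugate pair).
For λ=2+5i: an eigenvector is (-1,-1) - i(2,3) = (-1 - 2i, -1 - 3i).
A real fundamental pair from Re and Im of e^((2+5i)t)v: X_1 = e^(2t)(cos(5t)·(-1,-1) + sin(5t)·(2,3)), X_2 = e^(2t)(sin(5t)·(-1,-1) - cos(5t)·(2,3)).
General solution: c_1X_1 + c_2X_2.

p(t) = 2c_1e^(2t)sin(5t) - c_1e^(2t)cos(5t) - c_2e^(2t)sin(5t) - 2c_2e^(2t)cos(5t), q(t) = 3c_1e^(2t)sin(5t) - c_1e^(2t)cos(5t) - c_2e^(2t)sin(5t) - 3c_2e^(2t)cos(5t)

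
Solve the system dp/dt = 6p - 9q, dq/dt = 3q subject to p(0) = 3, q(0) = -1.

Coefficient matrix A = [[6, -9], [0, 3]].
Characteristic polynomial det(A - λI) = λ^2 - 9λ + 18 = 0.
Eigenvalues λ = 3, 6.
For λ=3: (A-λI) row 1 is [3, -9], so an eigenvector is (3, 1).
For λ=6: (A-λI) row 1 is [0, -9], so an eigenvector is (1, 0).
General solution: c_1e^(3t)(3,1) + c_2e^(6t)(1,0).
Applying p(0)=3, q(0)=-1 gives c_1=-1, c_2=6.

p(t) = 6e^(6t) - 3e^(3t), q(t) = -e^(3t)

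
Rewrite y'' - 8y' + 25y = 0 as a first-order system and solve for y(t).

y(t) = K_1e^(4t)cos(3t) + K_2e^(4t)sin(3t)

Let x_1 = y, x_2 = y'. Then x_1' = x_2 and x_2' = -25x_1 + 8x_2.
A = [[0,1],[-25,8]]; det(A-λI) = λ^2 - 8λ + 25.
Eigenvalues λ = 4 ± 3i.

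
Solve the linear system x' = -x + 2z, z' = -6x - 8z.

Coefficient matrix A = [[-1, 2], [-6, -8]].
Characteristic polynomial det(A - λI) = λ^2 + 9λ + 20 = 0.
Eigenvalues λ = -5, -4.
For λ=-5: (A-λI) row 1 is [4, 2], so an eigenvector is (-1, 2).
For λ=-4: (A-λI) row 1 is [3, 2], so an eigenvector is (-2, 3).
General solution: c_1e^(-5t)(-1,2) + c_2e^(-4t)(-2,3).

x(t) = -c_1e^(-5t) - 2c_2e^(-4t), z(t) = 2c_1e^(-5t) + 3c_2e^(-4t)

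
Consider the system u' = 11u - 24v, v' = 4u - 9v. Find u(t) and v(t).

Coefficient matrix A = [[11, -24], [4, -9]].
Characteristic polynomial det(A - λI) = λ^2 - 2λ - 3 = 0.
Eigenvalues λ = 3, -1.
For λ=3: (A-λI) row 1 is [8, -24], so an eigenvector is (3, 1).
For λ=-1: (A-λI) row 1 is [12, -24], so an eigenvector is (-2, -1).
General solution: c_1e^(3t)(3,1) + c_2e^(-t)(-2,-1).

u(t) = 3c_1e^(3t) - 2c_2e^(-t), v(t) = c_1e^(3t) - c_2e^(-t)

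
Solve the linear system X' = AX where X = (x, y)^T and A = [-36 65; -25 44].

x(t) = -3C_1e^(4t)sin(5t) + 2C_1e^(4t)cos(5t) + 2C_2e^(4t)sin(5t) + 3C_2e^(4t)cos(5t), y(t) = -2C_1e^(4t)sin(5t) + C_1e^(4t)cos(5t) + C_2e^(4t)sin(5t) + 2C_2e^(4t)cos(5t)

Coefficient matrix A = [[-36, 65], [-25, 44]].
Characteristic polynomial det(A - λI) = λ^2 - 8λ + 41 = 0.
Eigenvalues λ = 4 ± 5i (complex conjugate pair).
For λ=4+5i: an eigenvector is (2,1) - i(-3,-2) = (2 + 3i, 1 + 2i).
A real fundamental pair from Re and Im of e^((4+5i)t)v: X_1 = e^(4t)(cos(5t)·(2,1) + sin(5t)·(-3,-2)), X_2 = e^(4t)(sin(5t)·(2,1) - cos(5t)·(-3,-2)).
General solution: C_1X_1 + C_2X_2.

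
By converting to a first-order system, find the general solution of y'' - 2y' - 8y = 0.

Let x_1 = y, x_2 = y'. Then x_1' = x_2 and x_2' = 8x_1 + 2x_2.
A = [[0,1],[8,2]]; det(A-λI) = λ^2 - 2λ - 8.
Eigenvalues λ = 4, -2 with eigenvectors (1,4), (1,-2).

y(t) = K_1e^(4t) + K_2e^(-2t)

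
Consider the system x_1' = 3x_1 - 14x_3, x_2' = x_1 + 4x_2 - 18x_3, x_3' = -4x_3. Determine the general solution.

x_1(t) = c_1e^(3t) + 2c_3e^(-4t), x_2(t) = -c_1e^(3t) + c_2e^(4t) + 2c_3e^(-4t), x_3(t) = c_3e^(-4t)

Coefficient matrix A = [[3, 0, -14], [1, 4, -18], [0, 0, -4]].
det(A - λI) = 0 gives eigenvalues λ = 3, 4, -4.
For λ=3: eigenvector (1,-1,0).
For λ=4: eigenvector (0,1,0).
For λ=-4: eigenvector (2,2,1).
General solution: c_1e^(3t)(1,-1,0) + c_2e^(4t)(0,1,0) + c_3e^(-4t)(2,2,1).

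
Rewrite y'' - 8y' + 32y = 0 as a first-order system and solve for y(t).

Let x_1 = y, x_2 = y'. Then x_1' = x_2 and x_2' = -32x_1 + 8x_2.
A = [[0,1],[-32,8]]; det(A-λI) = λ^2 - 8λ + 32.
Eigenvalues λ = 4 ± 4i.

y(t) = K_1e^(4t)cos(4t) + K_2e^(4t)sin(4t)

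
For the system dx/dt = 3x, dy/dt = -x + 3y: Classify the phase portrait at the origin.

A = [[3,0],[-1,3]]; det(A-λI) = λ^2 - 6λ + 9.
repeated λ = 3 with a single eigenvector.

unstable improper node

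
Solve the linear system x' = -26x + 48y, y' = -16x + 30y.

x(t) = 2K_1e^(-2t) - 3K_2e^(6t), y(t) = K_1e^(-2t) - 2K_2e^(6t)

Coefficient matrix A = [[-26, 48], [-16, 30]].
Characteristic polynomial det(A - λI) = λ^2 - 4λ - 12 = 0.
Eigenvalues λ = -2, 6.
For λ=-2: (A-λI) row 1 is [-24, 48], so an eigenvector is (2, 1).
For λ=6: (A-λI) row 1 is [-32, 48], so an eigenvector is (-3, -2).
General solution: K_1e^(-2t)(2,1) + K_2e^(6t)(-3,-2).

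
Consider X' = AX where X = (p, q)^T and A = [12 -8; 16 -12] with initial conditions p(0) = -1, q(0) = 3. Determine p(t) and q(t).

p(t) = -5e^(4t) + 4e^(-4t), q(t) = -5e^(4t) + 8e^(-4t)

Coefficient matrix A = [[12, -8], [16, -12]].
Characteristic polynomial det(A - λI) = λ^2 - 16 = 0.
Eigenvalues λ = 4, -4.
For λ=4: (A-λI) row 1 is [8, -8], so an eigenvector is (-1, -1).
For λ=-4: (A-λI) row 1 is [16, -8], so an eigenvector is (-1, -2).
General solution: C_1e^(4t)(-1,-1) + C_2e^(-4t)(-1,-2).
Applying p(0)=-1, q(0)=3 gives C_1=5, C_2=-4.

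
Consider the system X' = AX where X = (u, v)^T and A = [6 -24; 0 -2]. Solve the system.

Coefficient matrix A = [[6, -24], [0, -2]].
Characteristic polynomial det(A - λI) = λ^2 - 4λ - 12 = 0.
Eigenvalues λ = 6, -2.
For λ=6: (A-λI) row 1 is [0, -24], so an eigenvector is (1, 0).
For λ=-2: (A-λI) row 1 is [8, -24], so an eigenvector is (-3, -1).
General solution: K_1e^(6t)(1,0) + K_2e^(-2t)(-3,-1).

u(t) = K_1e^(6t) - 3K_2e^(-2t), v(t) = -K_2e^(-2t)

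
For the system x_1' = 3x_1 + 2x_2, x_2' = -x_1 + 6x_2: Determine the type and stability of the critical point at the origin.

A = [[3,2],[-1,6]]; det(A-λI) = λ^2 - 9λ + 20.
λ = 5, 4: both positive.

unstable node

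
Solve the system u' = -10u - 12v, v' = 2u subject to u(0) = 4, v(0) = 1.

Coefficient matrix A = [[-10, -12], [2, 0]].
Characteristic polynomial det(A - λI) = λ^2 + 10λ + 24 = 0.
Eigenvalues λ = -6, -4.
For λ=-6: (A-λI) row 1 is [-4, -12], so an eigenvector is (-3, 1).
For λ=-4: (A-λI) row 1 is [-6, -12], so an eigenvector is (-2, 1).
General solution: C_1e^(-6t)(-3,1) + C_2e^(-4t)(-2,1).
Applying u(0)=4, v(0)=1 gives C_1=-6, C_2=7.

u(t) = -14e^(-4t) + 18e^(-6t), v(t) = 7e^(-4t) - 6e^(-6t)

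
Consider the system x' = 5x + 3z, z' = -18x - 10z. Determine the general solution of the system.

x(t) = K_1e^(-t) + K_2e^(-4t), z(t) = -2K_1e^(-t) - 3K_2e^(-4t)

Coefficient matrix A = [[5, 3], [-18, -10]].
Characteristic polynomial det(A - λI) = λ^2 + 5λ + 4 = 0.
Eigenvalues λ = -1, -4.
For λ=-1: (A-λI) row 1 is [6, 3], so an eigenvector is (1, -2).
For λ=-4: (A-λI) row 1 is [9, 3], so an eigenvector is (1, -3).
General solution: K_1e^(-t)(1,-2) + K_2e^(-4t)(1,-3).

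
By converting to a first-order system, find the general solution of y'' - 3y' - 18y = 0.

Let x_1 = y, x_2 = y'. Then x_1' = x_2 and x_2' = 18x_1 + 3x_2.
A = [[0,1],[18,3]]; det(A-λI) = λ^2 - 3λ - 18.
Eigenvalues λ = -3, 6 with eigenvectors (1,-3), (1,6).

y(t) = c_1e^(-3t) + c_2e^(6t)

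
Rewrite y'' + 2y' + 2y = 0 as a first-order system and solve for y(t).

Let x_1 = y, x_2 = y'. Then x_1' = x_2 and x_2' = -2x_1 - 2x_2.
A = [[0,1],[-2,-2]]; det(A-λI) = λ^2 + 2λ + 2.
Eigenvalues λ = -1 ± i.

y(t) = c_1e^(-t)cos(t) + c_2e^(-t)sin(t)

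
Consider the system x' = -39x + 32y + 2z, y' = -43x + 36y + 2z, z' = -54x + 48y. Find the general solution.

x(t) = -2c_1e^(-4t) + 4c_2e^(4t) + c_3e^(-3t), y(t) = -2c_1e^(-4t) + 5c_2e^(4t) + c_3e^(-3t), z(t) = -3c_1e^(-4t) + 6c_2e^(4t) + 2c_3e^(-3t)

Coefficient matrix A = [[-39, 32, 2], [-43, 36, 2], [-54, 48, 0]].
det(A - λI) = 0 gives eigenvalues λ = -4, 4, -3.
For λ=-4: eigenvector (-2,-2,-3).
For λ=4: eigenvector (4,5,6).
For λ=-3: eigenvector (1,1,2).
General solution: c_1e^(-4t)(-2,-2,-3) + c_2e^(4t)(4,5,6) + c_3e^(-3t)(1,1,2).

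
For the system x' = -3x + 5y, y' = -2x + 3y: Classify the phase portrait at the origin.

center

A = [[-3,5],[-2,3]]; det(A-λI) = λ^2 + 1.
λ = 0 ± i: zero real part.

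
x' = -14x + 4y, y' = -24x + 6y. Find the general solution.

Coefficient matrix A = [[-14, 4], [-24, 6]].
Characteristic polynomial det(A - λI) = λ^2 + 8λ + 12 = 0.
Eigenvalues λ = -6, -2.
For λ=-6: (A-λI) row 1 is [-8, 4], so an eigenvector is (1, 2).
For λ=-2: (A-λI) row 1 is [-12, 4], so an eigenvector is (-1, -3).
General solution: C_1e^(-6t)(1,2) + C_2e^(-2t)(-1,-3).

x(t) = C_1e^(-6t) - C_2e^(-2t), y(t) = 2C_1e^(-6t) - 3C_2e^(-2t)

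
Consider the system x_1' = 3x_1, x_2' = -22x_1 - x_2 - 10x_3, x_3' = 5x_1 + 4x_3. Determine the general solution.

Coefficient matrix A = [[3, 0, 0], [-22, -1, -10], [5, 0, 4]].
det(A - λI) = 0 gives eigenvalues λ = 3, -1, 4.
For λ=3: eigenvector (1,7,-5).
For λ=-1: eigenvector (0,1,0).
For λ=4: eigenvector (0,-2,1).
General solution: K_1e^(3t)(1,7,-5) + K_2e^(-t)(0,1,0) + K_3e^(4t)(0,-2,1).

x_1(t) = K_1e^(3t), x_2(t) = 7K_1e^(3t) + K_2e^(-t) - 2K_3e^(4t), x_3(t) = -5K_1e^(3t) + K_3e^(4t)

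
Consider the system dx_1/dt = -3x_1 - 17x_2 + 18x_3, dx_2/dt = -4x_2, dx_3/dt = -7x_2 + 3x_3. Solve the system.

x_1(t) = K_1e^(-3t) - K_2e^(-4t) + 3K_3e^(3t), x_2(t) = K_2e^(-4t), x_3(t) = K_2e^(-4t) + K_3e^(3t)

Coefficient matrix A = [[-3, -17, 18], [0, -4, 0], [0, -7, 3]].
det(A - λI) = 0 gives eigenvalues λ = -3, -4, 3.
For λ=-3: eigenvector (1,0,0).
For λ=-4: eigenvector (-1,1,1).
For λ=3: eigenvector (3,0,1).
General solution: K_1e^(-3t)(1,0,0) + K_2e^(-4t)(-1,1,1) + K_3e^(3t)(3,0,1).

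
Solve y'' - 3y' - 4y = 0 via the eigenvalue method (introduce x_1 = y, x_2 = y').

y(t) = c_1e^(4t) + c_2e^(-t)

Let x_1 = y, x_2 = y'. Then x_1' = x_2 and x_2' = 4x_1 + 3x_2.
A = [[0,1],[4,3]]; det(A-λI) = λ^2 - 3λ - 4.
Eigenvalues λ = 4, -1 with eigenvectors (1,4), (1,-1).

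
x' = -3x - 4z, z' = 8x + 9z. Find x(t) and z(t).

x(t) = K_1e^(t) - K_2e^(5t), z(t) = -K_1e^(t) + 2K_2e^(5t)

Coefficient matrix A = [[-3, -4], [8, 9]].
Characteristic polynomial det(A - λI) = λ^2 - 6λ + 5 = 0.
Eigenvalues λ = 1, 5.
For λ=1: (A-λI) row 1 is [-4, -4], so an eigenvector is (1, -1).
For λ=5: (A-λI) row 1 is [-8, -4], so an eigenvector is (-1, 2).
General solution: K_1e^(t)(1,-1) + K_2e^(5t)(-1,2).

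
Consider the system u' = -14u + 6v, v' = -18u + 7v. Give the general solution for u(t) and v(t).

Coefficient matrix A = [[-14, 6], [-18, 7]].
Characteristic polynomial det(A - λI) = λ^2 + 7λ + 10 = 0.
Eigenvalues λ = -5, -2.
For λ=-5: (A-λI) row 1 is [-9, 6], so an eigenvector is (2, 3).
For λ=-2: (A-λI) row 1 is [-12, 6], so an eigenvector is (1, 2).
General solution: c_1e^(-5t)(2,3) + c_2e^(-2t)(1,2).

u(t) = 2c_1e^(-5t) + c_2e^(-2t), v(t) = 3c_1e^(-5t) + 2c_2e^(-2t)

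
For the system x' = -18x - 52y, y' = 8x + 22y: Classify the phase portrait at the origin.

A = [[-18,-52],[8,22]]; det(A-λI) = λ^2 - 4λ + 20.
λ = 2 ± 4i: positive real part.

unstable spiral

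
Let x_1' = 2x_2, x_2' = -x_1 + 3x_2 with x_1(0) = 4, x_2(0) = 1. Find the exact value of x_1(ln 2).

A = [[0,2],[-1,3]]; eigenvalues λ = 2, 1.
Eigenvectors: (-1,-1) for λ=2, (2,1) for λ=1.
From the initial condition, c_1 = 2, c_2 = 3.
x_1(ln 2) = (2)(2^2)(-1) + (3)(2^1)(2) = 4.

4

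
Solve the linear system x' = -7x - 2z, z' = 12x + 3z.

Coefficient matrix A = [[-7, -2], [12, 3]].
Characteristic polynomial det(A - λI) = λ^2 + 4λ + 3 = 0.
Eigenvalues λ = -1, -3.
For λ=-1: (A-λI) row 1 is [-6, -2], so an eigenvector is (1, -3).
For λ=-3: (A-λI) row 1 is [-4, -2], so an eigenvector is (-1, 2).
General solution: c_1e^(-t)(1,-3) + c_2e^(-3t)(-1,2).

x(t) = c_1e^(-t) - c_2e^(-3t), z(t) = -3c_1e^(-t) + 2c_2e^(-3t)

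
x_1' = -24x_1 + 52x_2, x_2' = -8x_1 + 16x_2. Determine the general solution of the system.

x_1(t) = 3C_1e^(-4t)sin(4t) + 2C_1e^(-4t)cos(4t) + 2C_2e^(-4t)sin(4t) - 3C_2e^(-4t)cos(4t), x_2(t) = C_1e^(-4t)sin(4t) + C_1e^(-4t)cos(4t) + C_2e^(-4t)sin(4t) - C_2e^(-4t)cos(4t)

Coefficient matrix A = [[-24, 52], [-8, 16]].
Characteristic polynomial det(A - λI) = λ^2 + 8λ + 32 = 0.
Eigenvalues λ = -4 ± 4i (complex conjugate pair).
For λ=-4+4i: an eigenvector is (2,1) - i(3,1) = (2 - 3i, 1 - i).
A real fundamental pair from Re and Im of e^((-4+4i)t)v: X_1 = e^(-4t)(cos(4t)·(2,1) + sin(4t)·(3,1)), X_2 = e^(-4t)(sin(4t)·(2,1) - cos(4t)·(3,1)).
General solution: C_1X_1 + C_2X_2.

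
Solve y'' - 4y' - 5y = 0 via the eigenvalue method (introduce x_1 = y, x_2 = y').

y(t) = c_1e^(-t) + c_2e^(5t)

Let x_1 = y, x_2 = y'. Then x_1' = x_2 and x_2' = 5x_1 + 4x_2.
A = [[0,1],[5,4]]; det(A-λI) = λ^2 - 4λ - 5.
Eigenvalues λ = -1, 5 with eigenvectors (1,-1), (1,5).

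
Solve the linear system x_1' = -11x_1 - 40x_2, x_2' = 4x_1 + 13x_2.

x_1(t) = 3K_1e^(t)sin(4t) - K_1e^(t)cos(4t) - K_2e^(t)sin(4t) - 3K_2e^(t)cos(4t), x_2(t) = -K_1e^(t)sin(4t) + K_2e^(t)cos(4t)

Coefficient matrix A = [[-11, -40], [4, 13]].
Characteristic polynomial det(A - λI) = λ^2 - 2λ + 17 = 0.
Eigenvalues λ = 1 ± 4i (complex conjugate pair).
For λ=1+4i: an eigenvector is (-1,0) - i(3,-1) = (-1 - 3i, 0 + i).
A real fundamental pair from Re and Im of e^((1+4i)t)v: X_1 = e^(t)(cos(4t)·(-1,0) + sin(4t)·(3,-1)), X_2 = e^(t)(sin(4t)·(-1,0) - cos(4t)·(3,-1)).
General solution: K_1X_1 + K_2X_2.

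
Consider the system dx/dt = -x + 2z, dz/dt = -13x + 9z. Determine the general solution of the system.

x(t) = C_1e^(4t)sin(t) - C_1e^(4t)cos(t) - C_2e^(4t)sin(t) - C_2e^(4t)cos(t), z(t) = 3C_1e^(4t)sin(t) - 2C_1e^(4t)cos(t) - 2C_2e^(4t)sin(t) - 3C_2e^(4t)cos(t)

Coefficient matrix A = [[-1, 2], [-13, 9]].
Characteristic polynomial det(A - λI) = λ^2 - 8λ + 17 = 0.
Eigenvalues λ = 4 ± i (complex conjugate pair).
For λ=4+i: an eigenvector is (-1,-2) - i(1,3) = (-1 - i, -2 - 3i).
A real fundamental pair from Re and Im of e^((4+i)t)v: X_1 = e^(4t)(cos(t)·(-1,-2) + sin(t)·(1,3)), X_2 = e^(4t)(sin(t)·(-1,-2) - cos(t)·(1,3)).
General solution: C_1X_1 + C_2X_2.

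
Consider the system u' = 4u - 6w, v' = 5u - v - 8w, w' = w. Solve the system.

u(t) = c_1e^(4t) + 2c_3e^(t), v(t) = c_1e^(4t) + c_2e^(-t) + c_3e^(t), w(t) = c_3e^(t)

Coefficient matrix A = [[4, 0, -6], [5, -1, -8], [0, 0, 1]].
det(A - λI) = 0 gives eigenvalues λ = 4, -1, 1.
For λ=4: eigenvector (1,1,0).
For λ=-1: eigenvector (0,1,0).
For λ=1: eigenvector (2,1,1).
General solution: c_1e^(4t)(1,1,0) + c_2e^(-t)(0,1,0) + c_3e^(t)(2,1,1).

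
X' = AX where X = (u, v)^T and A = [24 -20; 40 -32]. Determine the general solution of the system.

Coefficient matrix A = [[24, -20], [40, -32]].
Characteristic polynomial det(A - λI) = λ^2 + 8λ + 32 = 0.
Eigenvalues λ = -4 ± 4i (complex conjugate pair).
For λ=-4+4i: an eigenvector is (-2,-3) - i(1,1) = (-2 - i, -3 - i).
A real fundamental pair from Re and Im of e^((-4+4i)t)v: X_1 = e^(-4t)(cos(4t)·(-2,-3) + sin(4t)·(1,1)), X_2 = e^(-4t)(sin(4t)·(-2,-3) - cos(4t)·(1,1)).
General solution: c_1X_1 + c_2X_2.

u(t) = c_1e^(-4t)sin(4t) - 2c_1e^(-4t)cos(4t) - 2c_2e^(-4t)sin(4t) - c_2e^(-4t)cos(4t), v(t) = c_1e^(-4t)sin(4t) - 3c_1e^(-4t)cos(4t) - 3c_2e^(-4t)sin(4t) - c_2e^(-4t)cos(4t)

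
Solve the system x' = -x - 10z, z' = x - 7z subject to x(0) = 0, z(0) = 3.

x(t) = -30e^(-4t)sin(t), z(t) = -9e^(-4t)sin(t) + 3e^(-4t)cos(t)

Coefficient matrix A = [[-1, -10], [1, -7]].
Characteristic polynomial det(A - λI) = λ^2 + 8λ + 17 = 0.
Eigenvalues λ = -4 ± i (complex conjugate pair).
For λ=-4+i: an eigenvector is (-3,-1) - i(1,0) = (-3 - i, -1).
A real fundamental pair from Re and Im of e^((-4+i)t)v: X_1 = e^(-4t)(cos(t)·(-3,-1) + sin(t)·(1,0)), X_2 = e^(-4t)(sin(t)·(-3,-1) - cos(t)·(1,0)).
General solution: c_1X_1 + c_2X_2.
Applying x(0)=0, z(0)=3 gives c_1=-3, c_2=9.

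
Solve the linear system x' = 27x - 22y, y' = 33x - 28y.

Coefficient matrix A = [[27, -22], [33, -28]].
Characteristic polynomial det(A - λI) = λ^2 + λ - 30 = 0.
Eigenvalues λ = -6, 5.
For λ=-6: (A-λI) row 1 is [33, -22], so an eigenvector is (2, 3).
For λ=5: (A-λI) row 1 is [22, -22], so an eigenvector is (1, 1).
General solution: K_1e^(-6t)(2,3) + K_2e^(5t)(1,1).

x(t) = 2K_1e^(-6t) + K_2e^(5t), y(t) = 3K_1e^(-6t) + K_2e^(5t)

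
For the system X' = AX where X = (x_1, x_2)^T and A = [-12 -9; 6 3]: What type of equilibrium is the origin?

stable node

A = [[-12,-9],[6,3]]; det(A-λI) = λ^2 + 9λ + 18.
λ = -6, -3: both negative.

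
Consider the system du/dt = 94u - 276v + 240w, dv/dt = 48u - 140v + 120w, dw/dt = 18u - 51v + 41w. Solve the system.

u(t) = -31K_1e^(-2t) + 16K_2e^(t) + 6K_3e^(-4t), v(t) = -16K_1e^(-2t) + 8K_2e^(t) + 3K_3e^(-4t), w(t) = -6K_1e^(-2t) + 3K_2e^(t) + K_3e^(-4t)

Coefficient matrix A = [[94, -276, 240], [48, -140, 120], [18, -51, 41]].
det(A - λI) = 0 gives eigenvalues λ = -2, 1, -4.
For λ=-2: eigenvector (-31,-16,-6).
For λ=1: eigenvector (16,8,3).
For λ=-4: eigenvector (6,3,1).
General solution: K_1e^(-2t)(-31,-16,-6) + K_2e^(t)(16,8,3) + K_3e^(-4t)(6,3,1).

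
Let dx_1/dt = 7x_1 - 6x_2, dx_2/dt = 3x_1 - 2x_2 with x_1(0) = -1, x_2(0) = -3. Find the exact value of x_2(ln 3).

147

A = [[7,-6],[3,-2]]; eigenvalues λ = 4, 1.
Eigenvectors: (2,1) for λ=4, (-1,-1) for λ=1.
From the initial condition, c_1 = 2, c_2 = 5.
x_2(ln 3) = (2)(3^4)(1) + (5)(3^1)(-1) = 147.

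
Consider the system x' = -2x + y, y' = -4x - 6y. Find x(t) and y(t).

x(t) = -C_1e^(-4t) - C_2te^(-4t) - C_2e^(-4t), y(t) = 2C_1e^(-4t) + 2C_2te^(-4t) + C_2e^(-4t)

Coefficient matrix A = [[-2, 1], [-4, -6]].
Characteristic polynomial det(A - λI) = λ^2 + 8λ + 16 = 0.
Single eigenvalue λ = -4 with algebraic multiplicity 2.
Eigenvector v = (-1,2); generalized eigenvector w with (A-λI)w=v is (-1,1).
General solution: e^(-4t)[C_1·v + C_2·(t·v + w)].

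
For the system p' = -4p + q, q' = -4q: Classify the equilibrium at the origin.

stable improper node

A = [[-4,1],[0,-4]]; det(A-λI) = λ^2 + 8λ + 16.
repeated λ = -4 with a single eigenvector.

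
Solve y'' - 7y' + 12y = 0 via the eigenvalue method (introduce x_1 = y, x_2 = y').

y(t) = K_1e^(4t) + K_2e^(3t)

Let x_1 = y, x_2 = y'. Then x_1' = x_2 and x_2' = -12x_1 + 7x_2.
A = [[0,1],[-12,7]]; det(A-λI) = λ^2 - 7λ + 12.
Eigenvalues λ = 4, 3 with eigenvectors (1,4), (1,3).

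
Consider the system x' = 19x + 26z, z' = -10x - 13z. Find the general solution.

Coefficient matrix A = [[19, 26], [-10, -13]].
Characteristic polynomial det(A - λI) = λ^2 - 6λ + 13 = 0.
Eigenvalues λ = 3 ± 2i (complex conjugate pair).
For λ=3+2i: an eigenvector is (-2,1) - i(-3,2) = (-2 + 3i, 1 - 2i).
A real fundamental pair from Re and Im of e^((3+2i)t)v: X_1 = e^(3t)(cos(2t)·(-2,1) + sin(2t)·(-3,2)), X_2 = e^(3t)(sin(2t)·(-2,1) - cos(2t)·(-3,2)).
General solution: c_1X_1 + c_2X_2.

x(t) = -3c_1e^(3t)sin(2t) - 2c_1e^(3t)cos(2t) - 2c_2e^(3t)sin(2t) + 3c_2e^(3t)cos(2t), z(t) = 2c_1e^(3t)sin(2t) + c_1e^(3t)cos(2t) + c_2e^(3t)sin(2t) - 2c_2e^(3t)cos(2t)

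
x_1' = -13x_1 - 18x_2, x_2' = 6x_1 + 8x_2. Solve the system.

x_1(t) = 3C_1e^(-t) - 2C_2e^(-4t), x_2(t) = -2C_1e^(-t) + C_2e^(-4t)

Coefficient matrix A = [[-13, -18], [6, 8]].
Characteristic polynomial det(A - λI) = λ^2 + 5λ + 4 = 0.
Eigenvalues λ = -1, -4.
For λ=-1: (A-λI) row 1 is [-12, -18], so an eigenvector is (3, -2).
For λ=-4: (A-λI) row 1 is [-9, -18], so an eigenvector is (-2, 1).
General solution: C_1e^(-t)(3,-2) + C_2e^(-4t)(-2,1).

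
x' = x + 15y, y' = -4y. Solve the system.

x(t) = 3C_1e^(-4t) - C_2e^(t), y(t) = -C_1e^(-4t)

Coefficient matrix A = [[1, 15], [0, -4]].
Characteristic polynomial det(A - λI) = λ^2 + 3λ - 4 = 0.
Eigenvalues λ = -4, 1.
For λ=-4: (A-λI) row 1 is [5, 15], so an eigenvector is (3, -1).
For λ=1: (A-λI) row 1 is [0, 15], so an eigenvector is (-1, 0).
General solution: C_1e^(-4t)(3,-1) + C_2e^(t)(-1,0).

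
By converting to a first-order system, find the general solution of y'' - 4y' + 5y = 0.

y(t) = K_1e^(2t)cos(t) + K_2e^(2t)sin(t)

Let x_1 = y, x_2 = y'. Then x_1' = x_2 and x_2' = -5x_1 + 4x_2.
A = [[0,1],[-5,4]]; det(A-λI) = λ^2 - 4λ + 5.
Eigenvalues λ = 2 ± i.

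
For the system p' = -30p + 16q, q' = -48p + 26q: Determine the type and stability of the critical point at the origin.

saddle

A = [[-30,16],[-48,26]]; det(A-λI) = λ^2 + 4λ - 12.
λ = 2, -6: opposite signs.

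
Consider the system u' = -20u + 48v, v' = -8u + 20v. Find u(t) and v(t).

Coefficient matrix A = [[-20, 48], [-8, 20]].
Characteristic polynomial det(A - λI) = λ^2 - 16 = 0.
Eigenvalues λ = 4, -4.
For λ=4: (A-λI) row 1 is [-24, 48], so an eigenvector is (2, 1).
For λ=-4: (A-λI) row 1 is [-16, 48], so an eigenvector is (-3, -1).
General solution: K_1e^(4t)(2,1) + K_2e^(-4t)(-3,-1).

u(t) = 2K_1e^(4t) - 3K_2e^(-4t), v(t) = K_1e^(4t) - K_2e^(-4t)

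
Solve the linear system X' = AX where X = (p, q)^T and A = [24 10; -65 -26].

p(t) = -K_1e^(-t)sin(5t) - K_1e^(-t)cos(5t) - K_2e^(-t)sin(5t) + K_2e^(-t)cos(5t), q(t) = 3K_1e^(-t)sin(5t) + 2K_1e^(-t)cos(5t) + 2K_2e^(-t)sin(5t) - 3K_2e^(-t)cos(5t)

Coefficient matrix A = [[24, 10], [-65, -26]].
Characteristic polynomial det(A - λI) = λ^2 + 2λ + 26 = 0.
Eigenvalues λ = -1 ± 5i (complex conjugate pair).
For λ=-1+5i: an eigenvector is (-1,2) - i(-1,3) = (-1 + i, 2 - 3i).
A real fundamental pair from Re and Im of e^((-1+5i)t)v: X_1 = e^(-t)(cos(5t)·(-1,2) + sin(5t)·(-1,3)), X_2 = e^(-t)(sin(5t)·(-1,2) - cos(5t)·(-1,3)).
General solution: K_1X_1 + K_2X_2.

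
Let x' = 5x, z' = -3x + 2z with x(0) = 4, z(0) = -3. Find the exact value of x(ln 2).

A = [[5,0],[-3,2]]; eigenvalues λ = 5, 2.
Eigenvectors: (1,-1) for λ=5, (0,1) for λ=2.
From the initial condition, c_1 = 4, c_2 = 1.
x(ln 2) = (4)(2^5)(1) + (1)(2^2)(0) = 128.

128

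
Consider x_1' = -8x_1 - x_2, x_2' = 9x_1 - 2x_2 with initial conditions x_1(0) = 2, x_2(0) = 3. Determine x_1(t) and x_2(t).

x_1(t) = -9te^(-5t) + 2e^(-5t), x_2(t) = 27te^(-5t) + 3e^(-5t)

Coefficient matrix A = [[-8, -1], [9, -2]].
Characteristic polynomial det(A - λI) = λ^2 + 10λ + 25 = 0.
Single eigenvalue λ = -5 with algebraic multiplicity 2.
Eigenvector v = (-1,3); generalized eigenvector w with (A-λI)w=v is (0,1).
General solution: e^(-5t)[C_1·v + C_2·(t·v + w)].
Applying x_1(0)=2, x_2(0)=3 gives C_1=-2, C_2=9.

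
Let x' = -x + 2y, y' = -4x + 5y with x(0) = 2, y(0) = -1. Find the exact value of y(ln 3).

-147

A = [[-1,2],[-4,5]]; eigenvalues λ = 1, 3.
Eigenvectors: (-1,-1) for λ=1, (1,2) for λ=3.
From the initial condition, c_1 = -5, c_2 = -3.
y(ln 3) = (-5)(3^1)(-1) + (-3)(3^3)(2) = -147.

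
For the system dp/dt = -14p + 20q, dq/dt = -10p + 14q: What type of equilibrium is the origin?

A = [[-14,20],[-10,14]]; det(A-λI) = λ^2 + 4.
λ = 0 ± 2i: zero real part.

center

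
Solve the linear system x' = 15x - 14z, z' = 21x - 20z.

Coefficient matrix A = [[15, -14], [21, -20]].
Characteristic polynomial det(A - λI) = λ^2 + 5λ - 6 = 0.
Eigenvalues λ = -6, 1.
For λ=-6: (A-λI) row 1 is [21, -14], so an eigenvector is (2, 3).
For λ=1: (A-λI) row 1 is [14, -14], so an eigenvector is (1, 1).
General solution: c_1e^(-6t)(2,3) + c_2e^(t)(1,1).

x(t) = 2c_1e^(-6t) + c_2e^(t), z(t) = 3c_1e^(-6t) + c_2e^(t)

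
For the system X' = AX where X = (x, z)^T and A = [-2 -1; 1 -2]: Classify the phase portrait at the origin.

A = [[-2,-1],[1,-2]]; det(A-λI) = λ^2 + 4λ + 5.
λ = -2 ± i: negative real part.

stable spiral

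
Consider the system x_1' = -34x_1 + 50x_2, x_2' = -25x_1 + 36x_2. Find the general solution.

Coefficient matrix A = [[-34, 50], [-25, 36]].
Characteristic polynomial det(A - λI) = λ^2 - 2λ + 26 = 0.
Eigenvalues λ = 1 ± 5i (complex conjugate pair).
For λ=1+5i: an eigenvector is (1,1) - i(3,2) = (1 - 3i, 1 - 2i).
A real fundamental pair from Re and Im of e^((1+5i)t)v: X_1 = e^(t)(cos(5t)·(1,1) + sin(5t)·(3,2)), X_2 = e^(t)(sin(5t)·(1,1) - cos(5t)·(3,2)).
General solution: K_1X_1 + K_2X_2.

x_1(t) = 3K_1e^(t)sin(5t) + K_1e^(t)cos(5t) + K_2e^(t)sin(5t) - 3K_2e^(t)cos(5t), x_2(t) = 2K_1e^(t)sin(5t) + K_1e^(t)cos(5t) + K_2e^(t)sin(5t) - 2K_2e^(t)cos(5t)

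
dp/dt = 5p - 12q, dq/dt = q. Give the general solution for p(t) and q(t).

Coefficient matrix A = [[5, -12], [0, 1]].
Characteristic polynomial det(A - λI) = λ^2 - 6λ + 5 = 0.
Eigenvalues λ = 1, 5.
For λ=1: (A-λI) row 1 is [4, -12], so an eigenvector is (-3, -1).
For λ=5: (A-λI) row 1 is [0, -12], so an eigenvector is (1, 0).
General solution: K_1e^(t)(-3,-1) + K_2e^(5t)(1,0).

p(t) = -3K_1e^(t) + K_2e^(5t), q(t) = -K_1e^(t)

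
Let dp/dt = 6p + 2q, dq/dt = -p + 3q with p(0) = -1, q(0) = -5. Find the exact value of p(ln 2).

-208

A = [[6,2],[-1,3]]; eigenvalues λ = 4, 5.
Eigenvectors: (-1,1) for λ=4, (-2,1) for λ=5.
From the initial condition, c_1 = -11, c_2 = 6.
p(ln 2) = (-11)(2^4)(-1) + (6)(2^5)(-2) = -208.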